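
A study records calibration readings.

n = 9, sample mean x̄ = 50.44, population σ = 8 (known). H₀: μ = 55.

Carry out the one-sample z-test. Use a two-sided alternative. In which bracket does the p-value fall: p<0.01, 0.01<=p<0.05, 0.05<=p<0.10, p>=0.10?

p-value bracket: 0.05<=p<0.10

SE = σ/√n = 8/√9 = 2.6667
z = (x̄−μ₀)/SE = (50.44−55)/2.6667 = -1.7100
p-value (two-sided) = 0.08727
→ bracket: 0.05<=p<0.10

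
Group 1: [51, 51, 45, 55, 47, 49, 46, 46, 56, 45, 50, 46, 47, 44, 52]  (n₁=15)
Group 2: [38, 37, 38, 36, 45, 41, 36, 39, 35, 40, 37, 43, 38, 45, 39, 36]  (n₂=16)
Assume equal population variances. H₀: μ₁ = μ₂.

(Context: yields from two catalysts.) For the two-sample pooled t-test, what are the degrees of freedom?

degrees of freedom = 29

df = n₁ + n₂ − 2 = 15 + 16 − 2 = 29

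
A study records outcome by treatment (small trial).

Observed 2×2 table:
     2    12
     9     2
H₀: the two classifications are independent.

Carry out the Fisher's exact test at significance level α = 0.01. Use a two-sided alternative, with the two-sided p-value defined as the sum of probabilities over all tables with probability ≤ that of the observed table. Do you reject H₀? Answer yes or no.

reject H₀: yes

Margins: r₁=14, r₂=11, c₁=11, c₂=14, n=25
p_obs = C(14,2)·C(11,9)/C(25,11); sum pmf over tables with pmf ≤ p_obs
p-value (two-sided) = 0.00124
At α=0.01: p < α → reject H₀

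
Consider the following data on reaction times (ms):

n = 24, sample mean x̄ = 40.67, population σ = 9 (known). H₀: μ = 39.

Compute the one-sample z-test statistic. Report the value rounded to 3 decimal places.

test statistic = 0.909

SE = σ/√n = 9/√24 = 1.8371
z = (x̄−μ₀)/SE = (40.67−39)/1.8371 = 0.9090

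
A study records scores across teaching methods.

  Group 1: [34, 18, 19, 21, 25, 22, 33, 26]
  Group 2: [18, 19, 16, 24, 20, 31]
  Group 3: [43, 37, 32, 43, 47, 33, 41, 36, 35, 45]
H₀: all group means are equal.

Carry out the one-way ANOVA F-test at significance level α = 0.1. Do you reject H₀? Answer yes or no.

reject H₀: yes

Group means [24.75, 21.33, 39.20], grand mean 29.917
SSB = Σnᵢ(x̄ᵢ−x̄)² = 1517.400; SSW = ΣΣ(x−x̄ᵢ)² = 652.433
MSB = 1517.400/2 = 758.7000; MSW = 652.433/21 = 31.0683
F = MSB/MSW = 24.4204
df = (2, 21)
p-value (upper-tail) = 0.00000
At α=0.1: p < α → reject H₀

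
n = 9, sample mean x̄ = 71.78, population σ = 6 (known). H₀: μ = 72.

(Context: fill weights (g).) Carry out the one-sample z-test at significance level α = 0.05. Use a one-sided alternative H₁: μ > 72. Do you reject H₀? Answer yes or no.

SE = σ/√n = 6/√9 = 2.0000
z = (x̄−μ₀)/SE = (71.78−72)/2.0000 = -0.1100
p-value (one-sided, H₁ greater) = 0.54380
At α=0.05: p ≥ α → fail to reject H₀

reject H₀: no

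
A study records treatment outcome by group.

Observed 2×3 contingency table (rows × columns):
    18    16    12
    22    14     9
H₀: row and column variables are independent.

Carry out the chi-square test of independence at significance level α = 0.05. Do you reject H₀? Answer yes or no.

reject H₀: no

Row totals [46, 45], col totals [40, 30, 21], n=91
χ² = (18−20.22)²/20.22 + (16−15.16)²/15.16 + (12−10.62)²/10.62 + (22−19.78)²/19.78 + (14−14.84)²/14.84 + (9−10.38)²/10.38 = 0.9510
df = 2
p-value (upper-tail) = 0.62156
At α=0.05: p ≥ α → fail to reject H₀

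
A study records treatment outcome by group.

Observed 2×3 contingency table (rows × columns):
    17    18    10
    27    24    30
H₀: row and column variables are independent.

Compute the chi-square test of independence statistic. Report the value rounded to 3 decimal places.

Row totals [45, 81], col totals [44, 42, 40], n=126
χ² = (17−15.71)²/15.71 + (18−15.00)²/15.00 + (10−14.29)²/14.29 + (27−28.29)²/28.29 + (24−27.00)²/27.00 + (30−25.71)²/25.71 = 3.0970
df = 2

test statistic = 3.097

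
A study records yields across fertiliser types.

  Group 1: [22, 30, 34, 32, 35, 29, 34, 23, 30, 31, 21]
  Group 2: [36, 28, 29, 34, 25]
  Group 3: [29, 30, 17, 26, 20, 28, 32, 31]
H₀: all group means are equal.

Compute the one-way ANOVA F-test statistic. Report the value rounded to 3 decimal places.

Group means [29.18, 30.40, 26.62], grand mean 28.583
SSB = Σnᵢ(x̄ᵢ−x̄)² = 51.122; SSW = ΣΣ(x−x̄ᵢ)² = 534.711
MSB = 51.122/2 = 25.5610; MSW = 534.711/21 = 25.4624
F = MSB/MSW = 1.0039
df = (2, 21)

test statistic = 1.004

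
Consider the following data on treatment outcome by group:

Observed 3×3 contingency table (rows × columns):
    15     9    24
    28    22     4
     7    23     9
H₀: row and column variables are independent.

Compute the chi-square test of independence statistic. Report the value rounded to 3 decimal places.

Row totals [48, 54, 39], col totals [50, 54, 37], n=141
χ² = (15−17.02)²/17.02 + (9−18.38)²/18.38 + (24−12.60)²/12.60 + (28−19.15)²/19.15 + (22−20.68)²/20.68 + (4−14.17)²/14.17 + (7−13.83)²/13.83 + (23−14.94)²/14.94 + (9−10.23)²/10.23 = 34.7046
df = 4

test statistic = 34.705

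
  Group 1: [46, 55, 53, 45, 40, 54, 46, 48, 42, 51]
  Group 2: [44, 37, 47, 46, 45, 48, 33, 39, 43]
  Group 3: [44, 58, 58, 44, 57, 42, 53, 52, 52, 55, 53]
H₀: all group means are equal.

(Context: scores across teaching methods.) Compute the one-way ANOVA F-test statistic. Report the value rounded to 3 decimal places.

test statistic = 7.317

Group means [48.00, 42.44, 51.64], grand mean 47.667
SSB = Σnᵢ(x̄ᵢ−x̄)² = 419.899; SSW = ΣΣ(x−x̄ᵢ)² = 774.768
MSB = 419.899/2 = 209.9495; MSW = 774.768/27 = 28.6951
F = MSB/MSW = 7.3166
df = (2, 27)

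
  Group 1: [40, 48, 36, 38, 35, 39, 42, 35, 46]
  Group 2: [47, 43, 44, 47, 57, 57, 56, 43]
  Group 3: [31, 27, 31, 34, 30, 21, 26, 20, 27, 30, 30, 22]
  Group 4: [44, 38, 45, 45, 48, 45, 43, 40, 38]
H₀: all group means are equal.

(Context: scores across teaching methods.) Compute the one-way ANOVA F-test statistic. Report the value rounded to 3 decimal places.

Group means [39.89, 49.25, 27.42, 42.89], grand mean 38.632
SSB = Σnᵢ(x̄ᵢ−x̄)² = 2588.648; SSW = ΣΣ(x−x̄ᵢ)² = 770.194
MSB = 2588.648/3 = 862.8826; MSW = 770.194/34 = 22.6528
F = MSB/MSW = 38.0917
df = (3, 34)

test statistic = 38.092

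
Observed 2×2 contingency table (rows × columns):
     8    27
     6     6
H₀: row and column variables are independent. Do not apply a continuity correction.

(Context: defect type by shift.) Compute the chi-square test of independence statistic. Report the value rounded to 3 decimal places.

test statistic = 3.148

Row totals [35, 12], col totals [14, 33], n=47
χ² = (8−10.43)²/10.43 + (27−24.57)²/24.57 + (6−3.57)²/3.57 + (6−8.43)²/8.43 = 3.1479
df = 1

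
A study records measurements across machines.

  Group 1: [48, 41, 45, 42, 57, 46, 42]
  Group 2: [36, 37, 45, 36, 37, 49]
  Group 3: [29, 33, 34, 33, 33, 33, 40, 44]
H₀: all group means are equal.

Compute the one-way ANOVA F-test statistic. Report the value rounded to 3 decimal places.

Group means [45.86, 40.00, 34.88], grand mean 40.000
SSB = Σnᵢ(x̄ᵢ−x̄)² = 450.268; SSW = ΣΣ(x−x̄ᵢ)² = 497.732
MSB = 450.268/2 = 225.1339; MSW = 497.732/18 = 27.6518
F = MSB/MSW = 8.1418
df = (2, 18)

test statistic = 8.142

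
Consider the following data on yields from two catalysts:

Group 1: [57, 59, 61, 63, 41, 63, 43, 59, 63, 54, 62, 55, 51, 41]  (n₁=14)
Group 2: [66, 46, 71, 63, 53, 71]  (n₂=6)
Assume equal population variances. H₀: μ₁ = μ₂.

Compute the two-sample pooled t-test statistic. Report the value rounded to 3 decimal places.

x̄₁=55.143, s₁=8.160, n₁=14
x̄₂=61.667, s₂=10.152, n₂=6
s_p² = [13·8.160² + 5·10.152²]/18 = 76.7249
SE = √(s_p²·(1/14+1/6)) = 4.2741
t = (55.143−61.667)/4.2741 = -1.5264
df = 18

test statistic = -1.526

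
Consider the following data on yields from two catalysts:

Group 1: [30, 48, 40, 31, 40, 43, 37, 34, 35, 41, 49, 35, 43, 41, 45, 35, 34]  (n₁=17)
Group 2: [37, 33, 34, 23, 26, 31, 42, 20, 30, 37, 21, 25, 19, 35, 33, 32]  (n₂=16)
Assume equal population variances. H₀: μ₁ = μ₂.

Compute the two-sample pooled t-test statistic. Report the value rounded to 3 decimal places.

test statistic = 4.150

x̄₁=38.882, s₁=5.622, n₁=17
x̄₂=29.875, s₂=6.820, n₂=16
s_p² = [16·5.622² + 15·6.820²]/31 = 38.8231
SE = √(s_p²·(1/17+1/16)) = 2.1703
t = (38.882−29.875)/2.1703 = 4.1503
df = 31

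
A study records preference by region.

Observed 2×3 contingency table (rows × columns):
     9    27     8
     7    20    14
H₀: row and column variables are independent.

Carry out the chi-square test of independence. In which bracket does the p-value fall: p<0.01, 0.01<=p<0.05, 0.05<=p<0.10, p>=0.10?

p-value bracket: p>=0.10

Row totals [44, 41], col totals [16, 47, 22], n=85
χ² = (9−8.28)²/8.28 + (27−24.33)²/24.33 + (8−11.39)²/11.39 + (7−7.72)²/7.72 + (20−22.67)²/22.67 + (14−10.61)²/10.61 = 2.8266
df = 2
p-value (upper-tail) = 0.24334
→ bracket: p>=0.10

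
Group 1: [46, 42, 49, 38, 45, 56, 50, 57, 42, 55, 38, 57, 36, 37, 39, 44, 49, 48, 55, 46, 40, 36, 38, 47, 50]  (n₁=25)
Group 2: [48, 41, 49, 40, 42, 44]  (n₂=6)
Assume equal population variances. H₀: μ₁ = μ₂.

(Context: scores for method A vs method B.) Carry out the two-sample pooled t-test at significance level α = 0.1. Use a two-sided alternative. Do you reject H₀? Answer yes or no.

x̄₁=45.600, s₁=6.922, n₁=25
x̄₂=44.000, s₂=3.742, n₂=6
s_p² = [24·6.922² + 5·3.742²]/29 = 42.0690
SE = √(s_p²·(1/25+1/6)) = 2.9486
t = (45.600−44.000)/2.9486 = 0.5426
df = 29
p-value (two-sided) = 0.59153
At α=0.1: p ≥ α → fail to reject H₀

reject H₀: no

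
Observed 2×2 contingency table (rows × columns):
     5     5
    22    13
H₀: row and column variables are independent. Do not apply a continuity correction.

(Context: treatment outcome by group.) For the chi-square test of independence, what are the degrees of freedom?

df = (r−1)(c−1) = (2−1)·(2−1) = 1

degrees of freedom = 1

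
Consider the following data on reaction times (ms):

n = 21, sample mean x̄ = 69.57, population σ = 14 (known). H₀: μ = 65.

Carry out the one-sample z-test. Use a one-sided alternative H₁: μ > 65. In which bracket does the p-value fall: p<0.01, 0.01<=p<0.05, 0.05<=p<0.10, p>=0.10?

p-value bracket: 0.05<=p<0.10

SE = σ/√n = 14/√21 = 3.0551
z = (x̄−μ₀)/SE = (69.57−65)/3.0551 = 1.4959
p-value (one-sided, H₁ greater) = 0.06734
→ bracket: 0.05<=p<0.10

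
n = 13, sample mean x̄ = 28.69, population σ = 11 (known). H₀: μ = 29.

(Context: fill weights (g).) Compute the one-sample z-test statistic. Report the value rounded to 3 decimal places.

SE = σ/√n = 11/√13 = 3.0509
z = (x̄−μ₀)/SE = (28.69−29)/3.0509 = -0.1016

test statistic = -0.102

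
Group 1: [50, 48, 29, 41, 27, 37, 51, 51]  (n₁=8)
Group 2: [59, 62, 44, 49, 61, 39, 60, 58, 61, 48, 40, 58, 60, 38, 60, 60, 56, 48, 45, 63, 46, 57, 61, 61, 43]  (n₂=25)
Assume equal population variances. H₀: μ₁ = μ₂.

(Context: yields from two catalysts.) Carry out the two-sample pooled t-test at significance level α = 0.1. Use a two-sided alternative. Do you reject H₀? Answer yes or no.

reject H₀: yes

x̄₁=41.750, s₁=9.867, n₁=8
x̄₂=53.480, s₂=8.387, n₂=25
s_p² = [7·9.867² + 24·8.387²]/31 = 76.4432
SE = √(s_p²·(1/8+1/25)) = 3.5515
t = (41.750−53.480)/3.5515 = -3.3028
df = 31
p-value (two-sided) = 0.00242
At α=0.1: p < α → reject H₀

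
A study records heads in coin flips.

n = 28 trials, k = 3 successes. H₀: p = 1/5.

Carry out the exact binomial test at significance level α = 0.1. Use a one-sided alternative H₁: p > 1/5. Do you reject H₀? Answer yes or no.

reject H₀: no

Exact binomial: n=28, k=3, p₀=1/5=0.2000
P(X≥3) from Σ C(n,i)·p₀^i·(1−p₀)^(n−i)
p-value (one-sided, H₁ greater) = 0.93883
At α=0.1: p ≥ α → fail to reject H₀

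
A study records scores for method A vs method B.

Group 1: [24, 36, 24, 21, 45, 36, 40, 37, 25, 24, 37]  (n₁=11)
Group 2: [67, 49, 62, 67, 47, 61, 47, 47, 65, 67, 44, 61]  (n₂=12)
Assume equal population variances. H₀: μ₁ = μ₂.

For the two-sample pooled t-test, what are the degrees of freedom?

degrees of freedom = 21

df = n₁ + n₂ − 2 = 11 + 12 − 2 = 21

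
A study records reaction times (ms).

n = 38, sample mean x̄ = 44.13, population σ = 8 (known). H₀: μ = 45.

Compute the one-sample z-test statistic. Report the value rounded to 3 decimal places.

test statistic = -0.670

SE = σ/√n = 8/√38 = 1.2978
z = (x̄−μ₀)/SE = (44.13−45)/1.2978 = -0.6704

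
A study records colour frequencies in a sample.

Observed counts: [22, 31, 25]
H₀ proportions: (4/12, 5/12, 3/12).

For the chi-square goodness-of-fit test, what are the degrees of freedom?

df = k − 1 = 3 − 1 = 2

degrees of freedom = 2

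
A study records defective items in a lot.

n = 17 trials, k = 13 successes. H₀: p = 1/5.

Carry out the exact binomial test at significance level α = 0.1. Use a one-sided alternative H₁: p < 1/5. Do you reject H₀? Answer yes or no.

reject H₀: no

Exact binomial: n=17, k=13, p₀=1/5=0.2000
P(X≤13) from Σ C(n,i)·p₀^i·(1−p₀)^(n−i)
p-value (one-sided, H₁ less) = 1.00000
At α=0.1: p ≥ α → fail to reject H₀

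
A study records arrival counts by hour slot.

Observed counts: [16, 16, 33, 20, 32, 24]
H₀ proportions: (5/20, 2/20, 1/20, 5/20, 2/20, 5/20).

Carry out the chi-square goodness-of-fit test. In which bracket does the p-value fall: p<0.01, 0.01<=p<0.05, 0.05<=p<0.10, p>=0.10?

p-value bracket: p<0.01

n = 141; E_i = n·p_i = [35.25, 14.10, 7.05, 35.25, 14.10, 35.25]
χ² = (16−35.25)²/35.25 + (16−14.10)²/14.10 + (33−7.05)²/7.05 + (20−35.25)²/35.25 + (32−14.10)²/14.10 + (24−35.25)²/35.25 = 139.1986
df = 5
p-value (upper-tail) = 0.00000
→ bracket: p<0.01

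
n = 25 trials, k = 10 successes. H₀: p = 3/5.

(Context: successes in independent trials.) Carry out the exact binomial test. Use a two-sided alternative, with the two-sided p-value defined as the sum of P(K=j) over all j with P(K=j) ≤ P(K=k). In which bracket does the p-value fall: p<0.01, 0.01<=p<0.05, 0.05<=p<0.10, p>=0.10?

Exact binomial: n=25, k=10, p₀=3/5=0.6000
P(X=j) = C(n,j)·p₀^j·(1−p₀)^(n−j); p = Σ P(X=j) over j with P(X=j) ≤ P(X=10)
p-value (two-sided) = 0.06375
→ bracket: 0.05<=p<0.10

p-value bracket: 0.05<=p<0.10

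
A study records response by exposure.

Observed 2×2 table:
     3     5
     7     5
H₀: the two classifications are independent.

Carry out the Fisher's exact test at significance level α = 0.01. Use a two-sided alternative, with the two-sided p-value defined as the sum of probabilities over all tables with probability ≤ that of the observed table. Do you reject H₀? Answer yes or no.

Margins: r₁=8, r₂=12, c₁=10, c₂=10, n=20
p_obs = C(8,3)·C(12,7)/C(20,10); sum pmf over tables with pmf ≤ p_obs
p-value (two-sided) = 0.64992
At α=0.01: p ≥ α → fail to reject H₀

reject H₀: no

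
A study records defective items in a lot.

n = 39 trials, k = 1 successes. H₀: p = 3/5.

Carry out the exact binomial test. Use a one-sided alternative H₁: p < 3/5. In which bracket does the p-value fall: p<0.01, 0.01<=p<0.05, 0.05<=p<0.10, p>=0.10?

p-value bracket: p<0.01

Exact binomial: n=39, k=1, p₀=3/5=0.6000
P(X≤1) from Σ C(n,i)·p₀^i·(1−p₀)^(n−i)
p-value (one-sided, H₁ less) = 0.00000
→ bracket: p<0.01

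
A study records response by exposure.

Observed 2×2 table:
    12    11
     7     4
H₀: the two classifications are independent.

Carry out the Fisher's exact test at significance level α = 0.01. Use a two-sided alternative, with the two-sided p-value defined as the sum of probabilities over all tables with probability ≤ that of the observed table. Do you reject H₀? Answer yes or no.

reject H₀: no

Margins: r₁=23, r₂=11, c₁=19, c₂=15, n=34
p_obs = C(23,12)·C(11,7)/C(34,19); sum pmf over tables with pmf ≤ p_obs
p-value (two-sided) = 0.71521
At α=0.01: p ≥ α → fail to reject H₀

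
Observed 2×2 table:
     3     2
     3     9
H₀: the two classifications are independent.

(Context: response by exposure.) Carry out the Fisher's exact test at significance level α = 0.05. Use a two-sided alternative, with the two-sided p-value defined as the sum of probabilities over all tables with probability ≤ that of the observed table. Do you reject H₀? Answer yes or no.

reject H₀: no

Margins: r₁=5, r₂=12, c₁=6, c₂=11, n=17
p_obs = C(5,3)·C(12,3)/C(17,6); sum pmf over tables with pmf ≤ p_obs
p-value (two-sided) = 0.28006
At α=0.05: p ≥ α → fail to reject H₀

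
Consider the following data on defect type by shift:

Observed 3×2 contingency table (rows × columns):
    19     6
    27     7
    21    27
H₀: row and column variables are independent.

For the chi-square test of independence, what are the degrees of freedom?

df = (r−1)(c−1) = (3−1)·(2−1) = 2

degrees of freedom = 2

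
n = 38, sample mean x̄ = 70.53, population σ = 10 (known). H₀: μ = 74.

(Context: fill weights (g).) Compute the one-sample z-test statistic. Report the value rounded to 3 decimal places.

SE = σ/√n = 10/√38 = 1.6222
z = (x̄−μ₀)/SE = (70.53−74)/1.6222 = -2.1391

test statistic = -2.139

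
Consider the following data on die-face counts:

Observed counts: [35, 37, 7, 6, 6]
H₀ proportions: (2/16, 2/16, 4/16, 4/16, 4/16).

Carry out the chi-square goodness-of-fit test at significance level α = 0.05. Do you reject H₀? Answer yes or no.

reject H₀: yes

n = 91; E_i = n·p_i = [11.38, 11.38, 22.75, 22.75, 22.75]
χ² = (35−11.38)²/11.38 + (37−11.38)²/11.38 + (7−22.75)²/22.75 + (6−22.75)²/22.75 + (6−22.75)²/22.75 = 142.3626
df = 4
p-value (upper-tail) = 0.00000
At α=0.05: p < α → reject H₀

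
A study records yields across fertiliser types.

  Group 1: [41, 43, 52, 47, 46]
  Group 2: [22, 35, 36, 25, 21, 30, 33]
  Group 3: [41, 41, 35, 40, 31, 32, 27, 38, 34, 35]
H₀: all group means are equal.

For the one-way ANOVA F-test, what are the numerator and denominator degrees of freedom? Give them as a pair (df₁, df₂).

k = 3 groups, N = 22 total
df = (k−1, N−k) = (3−1, 22−3) = (2, 19)

degrees of freedom = [2, 19]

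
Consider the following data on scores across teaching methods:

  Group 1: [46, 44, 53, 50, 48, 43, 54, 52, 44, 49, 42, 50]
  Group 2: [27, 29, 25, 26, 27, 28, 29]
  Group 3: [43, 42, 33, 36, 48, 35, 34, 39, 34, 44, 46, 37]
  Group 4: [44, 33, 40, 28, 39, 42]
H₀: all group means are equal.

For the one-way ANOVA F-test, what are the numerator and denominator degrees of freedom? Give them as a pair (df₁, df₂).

degrees of freedom = [3, 33]

k = 4 groups, N = 37 total
df = (k−1, N−k) = (4−1, 37−4) = (3, 33)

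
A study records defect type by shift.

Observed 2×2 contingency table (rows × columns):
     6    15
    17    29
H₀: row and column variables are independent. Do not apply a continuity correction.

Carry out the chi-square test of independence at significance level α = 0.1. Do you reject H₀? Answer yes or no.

Row totals [21, 46], col totals [23, 44], n=67
χ² = (6−7.21)²/7.21 + (15−13.79)²/13.79 + (17−15.79)²/15.79 + (29−30.21)²/30.21 = 0.4497
df = 1
p-value (upper-tail) = 0.50250
At α=0.1: p ≥ α → fail to reject H₀

reject H₀: no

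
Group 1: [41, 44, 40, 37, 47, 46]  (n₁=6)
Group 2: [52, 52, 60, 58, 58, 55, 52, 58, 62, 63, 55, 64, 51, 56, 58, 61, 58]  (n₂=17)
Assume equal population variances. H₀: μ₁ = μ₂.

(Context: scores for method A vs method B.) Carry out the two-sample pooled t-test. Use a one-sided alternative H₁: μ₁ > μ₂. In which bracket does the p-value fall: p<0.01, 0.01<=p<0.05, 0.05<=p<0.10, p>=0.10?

p-value bracket: p>=0.10

x̄₁=42.500, s₁=3.834, n₁=6
x̄₂=57.235, s₂=4.024, n₂=17
s_p² = [5·3.834² + 16·4.024²]/21 = 15.8361
SE = √(s_p²·(1/6+1/17)) = 1.8897
t = (42.500−57.235)/1.8897 = -7.7978
df = 21
p-value (one-sided, H₁ greater) = 1.00000
→ bracket: p>=0.10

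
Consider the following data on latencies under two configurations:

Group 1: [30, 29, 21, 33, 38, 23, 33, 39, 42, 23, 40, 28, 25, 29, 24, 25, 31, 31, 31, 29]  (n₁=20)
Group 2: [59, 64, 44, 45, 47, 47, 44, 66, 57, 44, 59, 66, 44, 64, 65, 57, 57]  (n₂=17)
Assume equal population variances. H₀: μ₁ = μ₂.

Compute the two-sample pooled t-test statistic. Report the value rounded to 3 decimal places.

test statistic = -9.956

x̄₁=30.200, s₁=5.988, n₁=20
x̄₂=54.647, s₂=8.867, n₂=17
s_p² = [19·5.988² + 16·8.867²]/35 = 55.4024
SE = √(s_p²·(1/20+1/17)) = 2.4554
t = (30.200−54.647)/2.4554 = -9.9564
df = 35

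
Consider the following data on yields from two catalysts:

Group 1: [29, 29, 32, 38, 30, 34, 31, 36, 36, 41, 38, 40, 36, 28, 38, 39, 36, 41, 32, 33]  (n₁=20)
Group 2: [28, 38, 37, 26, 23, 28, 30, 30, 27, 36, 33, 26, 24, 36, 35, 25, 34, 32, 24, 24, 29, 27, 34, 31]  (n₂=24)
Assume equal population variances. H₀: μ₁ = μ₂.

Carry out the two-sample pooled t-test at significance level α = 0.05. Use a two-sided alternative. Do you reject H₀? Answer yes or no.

reject H₀: yes

x̄₁=34.850, s₁=4.158, n₁=20
x̄₂=29.875, s₂=4.647, n₂=24
s_p² = [19·4.158² + 23·4.647²]/42 = 19.6470
SE = √(s_p²·(1/20+1/24)) = 1.3420
t = (34.850−29.875)/1.3420 = 3.7071
df = 42
p-value (two-sided) = 0.00061
At α=0.05: p < α → reject H₀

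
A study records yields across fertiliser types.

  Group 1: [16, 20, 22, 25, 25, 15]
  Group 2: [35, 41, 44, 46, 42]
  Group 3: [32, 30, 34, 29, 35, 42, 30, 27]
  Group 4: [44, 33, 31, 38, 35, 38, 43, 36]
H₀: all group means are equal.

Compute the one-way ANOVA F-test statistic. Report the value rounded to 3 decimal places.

Group means [20.50, 41.60, 32.38, 37.25], grand mean 32.889
SSB = Σnᵢ(x̄ᵢ−x̄)² = 1454.592; SSW = ΣΣ(x−x̄ᵢ)² = 460.075
MSB = 1454.592/3 = 484.8639; MSW = 460.075/23 = 20.0033
F = MSB/MSW = 24.2392
df = (3, 23)

test statistic = 24.239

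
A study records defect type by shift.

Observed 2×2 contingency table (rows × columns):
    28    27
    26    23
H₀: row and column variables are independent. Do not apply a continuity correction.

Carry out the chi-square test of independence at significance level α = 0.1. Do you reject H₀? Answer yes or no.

reject H₀: no

Row totals [55, 49], col totals [54, 50], n=104
χ² = (28−28.56)²/28.56 + (27−26.44)²/26.44 + (26−25.44)²/25.44 + (23−23.56)²/23.56 = 0.0481
df = 1
p-value (upper-tail) = 0.82644
At α=0.1: p ≥ α → fail to reject H₀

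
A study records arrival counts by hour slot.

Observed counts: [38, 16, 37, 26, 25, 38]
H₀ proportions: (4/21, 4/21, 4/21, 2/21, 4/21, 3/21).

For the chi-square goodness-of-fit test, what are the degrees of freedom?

degrees of freedom = 5

df = k − 1 = 6 − 1 = 5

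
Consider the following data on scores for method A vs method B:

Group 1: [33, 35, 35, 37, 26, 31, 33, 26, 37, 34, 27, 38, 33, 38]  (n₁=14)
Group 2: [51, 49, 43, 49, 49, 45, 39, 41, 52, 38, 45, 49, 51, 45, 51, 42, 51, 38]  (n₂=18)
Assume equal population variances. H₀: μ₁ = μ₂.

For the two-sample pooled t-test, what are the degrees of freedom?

degrees of freedom = 30

df = n₁ + n₂ − 2 = 14 + 18 − 2 = 30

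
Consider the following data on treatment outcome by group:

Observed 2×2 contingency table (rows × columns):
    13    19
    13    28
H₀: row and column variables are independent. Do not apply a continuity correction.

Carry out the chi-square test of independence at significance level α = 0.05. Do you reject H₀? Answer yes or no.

reject H₀: no

Row totals [32, 41], col totals [26, 47], n=73
χ² = (13−11.40)²/11.40 + (19−20.60)²/20.60 + (13−14.60)²/14.60 + (28−26.40)²/26.40 = 0.6233
df = 1
p-value (upper-tail) = 0.42983
At α=0.05: p ≥ α → fail to reject H₀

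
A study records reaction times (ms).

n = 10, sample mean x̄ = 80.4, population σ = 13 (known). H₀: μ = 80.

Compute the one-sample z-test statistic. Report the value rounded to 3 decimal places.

test statistic = 0.097

SE = σ/√n = 13/√10 = 4.1110
z = (x̄−μ₀)/SE = (80.4−80)/4.1110 = 0.0973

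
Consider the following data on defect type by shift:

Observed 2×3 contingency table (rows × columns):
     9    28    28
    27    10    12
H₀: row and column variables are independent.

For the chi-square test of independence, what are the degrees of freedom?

df = (r−1)(c−1) = (2−1)·(3−1) = 2

degrees of freedom = 2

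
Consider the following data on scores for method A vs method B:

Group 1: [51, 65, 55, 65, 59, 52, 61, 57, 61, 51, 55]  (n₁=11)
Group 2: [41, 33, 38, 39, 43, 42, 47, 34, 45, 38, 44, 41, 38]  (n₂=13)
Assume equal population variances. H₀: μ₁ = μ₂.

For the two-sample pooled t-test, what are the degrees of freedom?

df = n₁ + n₂ − 2 = 11 + 13 − 2 = 22

degrees of freedom = 22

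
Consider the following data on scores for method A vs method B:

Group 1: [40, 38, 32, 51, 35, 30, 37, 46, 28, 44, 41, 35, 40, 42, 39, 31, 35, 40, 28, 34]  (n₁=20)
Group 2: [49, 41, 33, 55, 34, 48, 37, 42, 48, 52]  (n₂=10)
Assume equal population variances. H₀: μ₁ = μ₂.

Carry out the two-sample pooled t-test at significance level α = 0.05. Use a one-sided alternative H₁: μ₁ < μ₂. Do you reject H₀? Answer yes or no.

x̄₁=37.300, s₁=6.027, n₁=20
x̄₂=43.900, s₂=7.637, n₂=10
s_p² = [19·6.027² + 9·7.637²]/28 = 43.3964
SE = √(s_p²·(1/20+1/10)) = 2.5514
t = (37.300−43.900)/2.5514 = -2.5869
df = 28
p-value (one-sided, H₁ less) = 0.00759
At α=0.05: p < α → reject H₀

reject H₀: yes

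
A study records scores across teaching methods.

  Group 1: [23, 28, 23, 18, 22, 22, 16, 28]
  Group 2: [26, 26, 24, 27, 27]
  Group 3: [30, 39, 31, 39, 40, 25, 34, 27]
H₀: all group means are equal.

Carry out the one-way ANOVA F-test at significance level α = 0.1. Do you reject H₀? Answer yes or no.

reject H₀: yes

Group means [22.50, 26.00, 33.12], grand mean 27.381
SSB = Σnᵢ(x̄ᵢ−x̄)² = 464.077; SSW = ΣΣ(x−x̄ᵢ)² = 364.875
MSB = 464.077/2 = 232.0387; MSW = 364.875/18 = 20.2708
F = MSB/MSW = 11.4469
df = (2, 18)
p-value (upper-tail) = 0.00062
At α=0.1: p < α → reject H₀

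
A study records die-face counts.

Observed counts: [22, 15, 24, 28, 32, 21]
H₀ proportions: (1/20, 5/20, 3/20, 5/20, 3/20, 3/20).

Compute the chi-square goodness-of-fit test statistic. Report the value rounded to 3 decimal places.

n = 142; E_i = n·p_i = [7.10, 35.50, 21.30, 35.50, 21.30, 21.30]
χ² = (22−7.10)²/7.10 + (15−35.50)²/35.50 + (24−21.30)²/21.30 + (28−35.50)²/35.50 + (32−21.30)²/21.30 + (21−21.30)²/21.30 = 50.4131
df = 5

test statistic = 50.413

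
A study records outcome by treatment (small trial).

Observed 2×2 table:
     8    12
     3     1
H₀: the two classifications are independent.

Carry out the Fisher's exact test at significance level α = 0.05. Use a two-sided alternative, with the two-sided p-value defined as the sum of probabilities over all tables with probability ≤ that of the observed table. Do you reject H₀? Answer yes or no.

Margins: r₁=20, r₂=4, c₁=11, c₂=13, n=24
p_obs = C(20,8)·C(4,3)/C(24,11); sum pmf over tables with pmf ≤ p_obs
p-value (two-sided) = 0.30021
At α=0.05: p ≥ α → fail to reject H₀

reject H₀: no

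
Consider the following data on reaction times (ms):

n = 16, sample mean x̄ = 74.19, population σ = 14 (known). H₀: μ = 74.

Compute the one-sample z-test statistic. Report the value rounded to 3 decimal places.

SE = σ/√n = 14/√16 = 3.5000
z = (x̄−μ₀)/SE = (74.19−74)/3.5000 = 0.0543

test statistic = 0.054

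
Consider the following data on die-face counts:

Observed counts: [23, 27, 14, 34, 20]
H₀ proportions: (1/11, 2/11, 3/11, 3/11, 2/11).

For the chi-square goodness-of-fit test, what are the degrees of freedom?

degrees of freedom = 4

df = k − 1 = 5 − 1 = 4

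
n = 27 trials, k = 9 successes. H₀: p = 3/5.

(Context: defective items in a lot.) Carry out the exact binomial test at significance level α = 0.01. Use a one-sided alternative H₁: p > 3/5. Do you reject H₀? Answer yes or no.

reject H₀: no

Exact binomial: n=27, k=9, p₀=3/5=0.6000
P(X≥9) from Σ C(n,i)·p₀^i·(1−p₀)^(n−i)
p-value (one-sided, H₁ greater) = 0.99863
At α=0.01: p ≥ α → fail to reject H₀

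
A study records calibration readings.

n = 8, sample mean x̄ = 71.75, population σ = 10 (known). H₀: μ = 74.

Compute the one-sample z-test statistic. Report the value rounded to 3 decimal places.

test statistic = -0.636

SE = σ/√n = 10/√8 = 3.5355
z = (x̄−μ₀)/SE = (71.75−74)/3.5355 = -0.6364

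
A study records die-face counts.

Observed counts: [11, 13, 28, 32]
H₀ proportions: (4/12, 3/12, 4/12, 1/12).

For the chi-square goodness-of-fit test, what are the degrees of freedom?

df = k − 1 = 4 − 1 = 3

degrees of freedom = 3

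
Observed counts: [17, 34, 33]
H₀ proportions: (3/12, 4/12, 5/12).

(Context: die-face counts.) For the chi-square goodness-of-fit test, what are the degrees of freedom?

df = k − 1 = 3 − 1 = 2

degrees of freedom = 2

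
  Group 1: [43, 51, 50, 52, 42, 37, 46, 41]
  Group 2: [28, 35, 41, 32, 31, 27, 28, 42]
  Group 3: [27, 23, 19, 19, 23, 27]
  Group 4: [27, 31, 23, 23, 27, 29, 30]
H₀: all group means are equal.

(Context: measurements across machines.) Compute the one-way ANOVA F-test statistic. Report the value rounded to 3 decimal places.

test statistic = 29.916

Group means [45.25, 33.00, 23.00, 27.14], grand mean 32.897
SSB = Σnᵢ(x̄ᵢ−x̄)² = 2040.333; SSW = ΣΣ(x−x̄ᵢ)² = 568.357
MSB = 2040.333/3 = 680.1108; MSW = 568.357/25 = 22.7343
F = MSB/MSW = 29.9156
df = (3, 25)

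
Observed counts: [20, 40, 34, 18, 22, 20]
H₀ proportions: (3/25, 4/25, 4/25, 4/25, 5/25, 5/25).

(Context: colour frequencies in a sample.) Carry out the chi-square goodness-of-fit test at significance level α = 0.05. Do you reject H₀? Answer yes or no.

n = 154; E_i = n·p_i = [18.48, 24.64, 24.64, 24.64, 30.80, 30.80]
χ² = (20−18.48)²/18.48 + (40−24.64)²/24.64 + (34−24.64)²/24.64 + (18−24.64)²/24.64 + (22−30.80)²/30.80 + (20−30.80)²/30.80 = 21.3463
df = 5
p-value (upper-tail) = 0.00070
At α=0.05: p < α → reject H₀

reject H₀: yes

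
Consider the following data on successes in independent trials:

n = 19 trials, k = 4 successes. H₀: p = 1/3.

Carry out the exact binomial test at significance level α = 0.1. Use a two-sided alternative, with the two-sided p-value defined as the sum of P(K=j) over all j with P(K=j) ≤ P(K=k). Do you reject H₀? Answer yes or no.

Exact binomial: n=19, k=4, p₀=1/3=0.3333
P(X=j) = C(n,j)·p₀^j·(1−p₀)^(n−j); p = Σ P(X=j) over j with P(X=j) ≤ P(X=4)
p-value (two-sided) = 0.33409
At α=0.1: p ≥ α → fail to reject H₀

reject H₀: no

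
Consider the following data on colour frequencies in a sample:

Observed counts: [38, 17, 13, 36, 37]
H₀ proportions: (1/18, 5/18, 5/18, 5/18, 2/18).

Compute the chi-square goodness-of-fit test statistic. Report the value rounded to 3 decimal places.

n = 141; E_i = n·p_i = [7.83, 39.17, 39.17, 39.17, 15.67]
χ² = (38−7.83)²/7.83 + (17−39.17)²/39.17 + (13−39.17)²/39.17 + (36−39.17)²/39.17 + (37−15.67)²/15.67 = 175.5064
df = 4

test statistic = 175.506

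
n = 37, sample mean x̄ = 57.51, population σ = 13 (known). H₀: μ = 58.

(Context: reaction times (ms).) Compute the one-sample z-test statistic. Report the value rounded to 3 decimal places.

SE = σ/√n = 13/√37 = 2.1372
z = (x̄−μ₀)/SE = (57.51−58)/2.1372 = -0.2293

test statistic = -0.229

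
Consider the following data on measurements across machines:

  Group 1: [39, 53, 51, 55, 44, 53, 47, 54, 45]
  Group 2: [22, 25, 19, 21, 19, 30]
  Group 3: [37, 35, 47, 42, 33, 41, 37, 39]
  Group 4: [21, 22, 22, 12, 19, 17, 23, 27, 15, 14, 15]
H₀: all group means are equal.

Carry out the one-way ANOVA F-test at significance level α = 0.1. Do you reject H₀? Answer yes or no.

reject H₀: yes

Group means [49.00, 22.67, 38.88, 18.82], grand mean 32.206
SSB = Σnᵢ(x̄ᵢ−x̄)² = 5411.714; SSW = ΣΣ(x−x̄ᵢ)² = 679.845
MSB = 5411.714/3 = 1803.9047; MSW = 679.845/30 = 22.6615
F = MSB/MSW = 79.6022
df = (3, 30)
p-value (upper-tail) = 0.00000
At α=0.1: p < α → reject H₀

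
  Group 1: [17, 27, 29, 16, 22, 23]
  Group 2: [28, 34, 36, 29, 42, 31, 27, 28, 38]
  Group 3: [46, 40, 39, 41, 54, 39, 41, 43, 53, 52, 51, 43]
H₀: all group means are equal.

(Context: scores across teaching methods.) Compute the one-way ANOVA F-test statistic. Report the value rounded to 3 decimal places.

test statistic = 37.091

Group means [22.33, 32.56, 45.17], grand mean 35.889
SSB = Σnᵢ(x̄ᵢ−x̄)² = 2235.444; SSW = ΣΣ(x−x̄ᵢ)² = 723.222
MSB = 2235.444/2 = 1117.7222; MSW = 723.222/24 = 30.1343
F = MSB/MSW = 37.0914
df = (2, 24)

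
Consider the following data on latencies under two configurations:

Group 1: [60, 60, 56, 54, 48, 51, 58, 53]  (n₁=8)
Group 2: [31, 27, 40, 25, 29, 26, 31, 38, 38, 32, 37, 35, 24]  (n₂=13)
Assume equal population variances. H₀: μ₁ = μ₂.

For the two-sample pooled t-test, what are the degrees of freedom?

degrees of freedom = 19

df = n₁ + n₂ − 2 = 8 + 13 − 2 = 19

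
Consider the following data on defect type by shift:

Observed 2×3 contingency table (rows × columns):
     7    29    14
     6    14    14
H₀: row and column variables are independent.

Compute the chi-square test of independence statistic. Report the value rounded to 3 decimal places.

test statistic = 2.347

Row totals [50, 34], col totals [13, 43, 28], n=84
χ² = (7−7.74)²/7.74 + (29−25.60)²/25.60 + (14−16.67)²/16.67 + (6−5.26)²/5.26 + (14−17.40)²/17.40 + (14−11.33)²/11.33 = 2.3470
df = 2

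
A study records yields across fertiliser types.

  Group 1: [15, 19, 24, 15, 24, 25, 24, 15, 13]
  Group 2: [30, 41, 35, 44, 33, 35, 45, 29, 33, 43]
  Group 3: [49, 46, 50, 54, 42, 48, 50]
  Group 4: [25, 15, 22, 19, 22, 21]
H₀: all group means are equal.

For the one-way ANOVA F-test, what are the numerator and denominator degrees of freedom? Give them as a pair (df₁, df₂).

k = 4 groups, N = 32 total
df = (k−1, N−k) = (4−1, 32−4) = (3, 28)

degrees of freedom = [3, 28]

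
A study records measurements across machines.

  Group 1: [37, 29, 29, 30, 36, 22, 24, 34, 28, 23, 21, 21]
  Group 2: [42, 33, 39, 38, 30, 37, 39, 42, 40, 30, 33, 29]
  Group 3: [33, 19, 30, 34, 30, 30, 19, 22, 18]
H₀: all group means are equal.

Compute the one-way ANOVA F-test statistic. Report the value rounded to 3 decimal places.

Group means [27.83, 36.00, 26.11], grand mean 30.333
SSB = Σnᵢ(x̄ᵢ−x̄)² = 620.778; SSW = ΣΣ(x−x̄ᵢ)² = 950.556
MSB = 620.778/2 = 310.3889; MSW = 950.556/30 = 31.6852
F = MSB/MSW = 9.7960
df = (2, 30)

test statistic = 9.796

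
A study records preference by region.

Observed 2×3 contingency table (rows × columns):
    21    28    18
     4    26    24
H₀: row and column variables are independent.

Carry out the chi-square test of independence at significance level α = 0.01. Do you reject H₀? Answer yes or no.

Row totals [67, 54], col totals [25, 54, 42], n=121
χ² = (21−13.84)²/13.84 + (28−29.90)²/29.90 + (18−23.26)²/23.26 + (4−11.16)²/11.16 + (26−24.10)²/24.10 + (24−18.74)²/18.74 = 11.2241
df = 2
p-value (upper-tail) = 0.00365
At α=0.01: p < α → reject H₀

reject H₀: yes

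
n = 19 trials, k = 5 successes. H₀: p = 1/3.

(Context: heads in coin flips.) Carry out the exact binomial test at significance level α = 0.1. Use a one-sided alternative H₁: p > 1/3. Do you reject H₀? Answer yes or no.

Exact binomial: n=19, k=5, p₀=1/3=0.3333
P(X≥5) from Σ C(n,i)·p₀^i·(1−p₀)^(n−i)
p-value (one-sided, H₁ greater) = 0.81206
At α=0.1: p ≥ α → fail to reject H₀

reject H₀: no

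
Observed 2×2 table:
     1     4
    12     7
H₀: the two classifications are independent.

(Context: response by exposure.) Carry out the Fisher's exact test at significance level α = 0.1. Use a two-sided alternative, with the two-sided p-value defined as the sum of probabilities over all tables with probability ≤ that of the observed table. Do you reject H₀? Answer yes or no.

Margins: r₁=5, r₂=19, c₁=13, c₂=11, n=24
p_obs = C(5,1)·C(19,12)/C(24,13); sum pmf over tables with pmf ≤ p_obs
p-value (two-sided) = 0.14208
At α=0.1: p ≥ α → fail to reject H₀

reject H₀: no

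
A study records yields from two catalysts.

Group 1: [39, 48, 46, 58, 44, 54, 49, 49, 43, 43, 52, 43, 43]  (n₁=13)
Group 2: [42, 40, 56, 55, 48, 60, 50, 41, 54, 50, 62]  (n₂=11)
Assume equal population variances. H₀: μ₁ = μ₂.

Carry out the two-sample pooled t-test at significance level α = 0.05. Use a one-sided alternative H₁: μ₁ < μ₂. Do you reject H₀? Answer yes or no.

reject H₀: no

x̄₁=47.000, s₁=5.339, n₁=13
x̄₂=50.727, s₂=7.511, n₂=11
s_p² = [12·5.339² + 10·7.511²]/22 = 41.1901
SE = √(s_p²·(1/13+1/11)) = 2.6293
t = (47.000−50.727)/2.6293 = -1.4176
df = 22
p-value (one-sided, H₁ less) = 0.08516
At α=0.05: p ≥ α → fail to reject H₀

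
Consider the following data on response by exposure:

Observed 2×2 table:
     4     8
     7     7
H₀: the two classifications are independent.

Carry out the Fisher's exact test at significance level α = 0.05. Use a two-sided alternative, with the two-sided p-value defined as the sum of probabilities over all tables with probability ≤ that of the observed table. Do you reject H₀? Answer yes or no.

Margins: r₁=12, r₂=14, c₁=11, c₂=15, n=26
p_obs = C(12,4)·C(14,7)/C(26,11); sum pmf over tables with pmf ≤ p_obs
p-value (two-sided) = 0.45274
At α=0.05: p ≥ α → fail to reject H₀

reject H₀: no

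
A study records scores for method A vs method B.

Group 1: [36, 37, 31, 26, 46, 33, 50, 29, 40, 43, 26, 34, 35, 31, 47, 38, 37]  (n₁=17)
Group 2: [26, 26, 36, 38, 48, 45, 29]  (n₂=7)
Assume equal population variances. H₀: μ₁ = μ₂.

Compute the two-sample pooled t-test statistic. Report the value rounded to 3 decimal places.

test statistic = 0.288

x̄₁=36.412, s₁=7.063, n₁=17
x̄₂=35.429, s₂=8.904, n₂=7
s_p² = [16·7.063² + 6·8.904²]/22 = 57.9015
SE = √(s_p²·(1/17+1/7)) = 3.4173
t = (36.412−35.429)/3.4173 = 0.2877
df = 22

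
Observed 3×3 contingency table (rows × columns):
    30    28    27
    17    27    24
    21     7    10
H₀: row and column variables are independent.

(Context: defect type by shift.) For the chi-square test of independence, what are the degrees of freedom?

degrees of freedom = 4

df = (r−1)(c−1) = (3−1)·(3−1) = 4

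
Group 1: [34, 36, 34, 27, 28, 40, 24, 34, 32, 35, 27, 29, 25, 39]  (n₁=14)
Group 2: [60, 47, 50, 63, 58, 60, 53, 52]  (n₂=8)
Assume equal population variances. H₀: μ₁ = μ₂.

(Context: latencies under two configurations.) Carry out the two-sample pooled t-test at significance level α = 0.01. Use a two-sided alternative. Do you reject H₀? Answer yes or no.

reject H₀: yes

x̄₁=31.714, s₁=5.090, n₁=14
x̄₂=55.375, s₂=5.655, n₂=8
s_p² = [13·5.090² + 7·5.655²]/20 = 28.0366
SE = √(s_p²·(1/14+1/8)) = 2.3467
t = (31.714−55.375)/2.3467 = -10.0824
df = 20
p-value (two-sided) = 0.00000
At α=0.01: p < α → reject H₀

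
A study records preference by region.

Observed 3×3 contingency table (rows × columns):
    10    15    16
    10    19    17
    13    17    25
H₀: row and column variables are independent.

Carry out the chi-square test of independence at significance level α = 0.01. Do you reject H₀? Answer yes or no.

reject H₀: no

Row totals [41, 46, 55], col totals [33, 51, 58], n=142
χ² = (10−9.53)²/9.53 + (15−14.73)²/14.73 + (16−16.75)²/16.75 + (10−10.69)²/10.69 + (19−16.52)²/16.52 + (17−18.79)²/18.79 + (13−12.78)²/12.78 + (17−19.75)²/19.75 + (25−22.46)²/22.46 = 1.3222
df = 4
p-value (upper-tail) = 0.85760
At α=0.01: p ≥ α → fail to reject H₀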